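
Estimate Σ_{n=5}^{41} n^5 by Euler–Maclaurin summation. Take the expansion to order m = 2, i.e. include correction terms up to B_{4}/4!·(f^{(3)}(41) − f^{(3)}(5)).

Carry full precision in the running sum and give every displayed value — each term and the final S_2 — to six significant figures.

S_2 ≈ 8.50788e+08

∫_5^41 x^5 dx evaluates to 7.91681e+08.
Endpoint term: (f(5) + f(41))/2 = (3125.00 + 1.15856e+08)/2 = 5.79297e+07.
Running total after boundary: 8.49611e+08.
Order-1 term: 1/12 · (1.41288e+07 − 3125.00) = 1.17714e+06.
Running total after k=1: 8.50788e+08.
Order-2 term: −1/720 · (100860 − 1500.00) = -138.000.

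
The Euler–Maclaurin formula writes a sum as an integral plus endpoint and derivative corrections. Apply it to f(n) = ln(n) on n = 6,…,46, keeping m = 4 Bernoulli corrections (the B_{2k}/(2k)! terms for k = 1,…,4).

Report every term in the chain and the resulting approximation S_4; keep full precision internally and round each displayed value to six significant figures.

S_4 ≈ 128.165

∫_6^46 ln(x) dx evaluates to 125.367.
Boundary: ½(f(6) + f(46)) = ½(1.79176 + 3.82864) = 2.81020.
Running total after boundary: 128.177.
k=1: B_{2}/(2)! × [f^{(1)}(46) − f^{(1)}(6)] = 1/12 × (0.0217391 − 0.166667) = -0.0120773.
After k=1: 128.165.
k=2: B_{4}/(4)! × [f^{(3)}(46) − f^{(3)}(6)] = −1/720 × (2.05474e-05 − 0.00925926) = 1.28315e-05.
After k=2: 128.165.
k=3: B_{6}/(6)! × [f^{(5)}(46) − f^{(5)}(6)] = 1/30240 × (1.16526e-07 − 0.00308642) = -1.02060e-07.
After k=3: 128.165.
k=4: B_{8}/(8)! × [f^{(7)}(46) − f^{(7)}(6)] = −1/1209600 × (1.65207e-09 − 0.00257202) = 2.12633e-09.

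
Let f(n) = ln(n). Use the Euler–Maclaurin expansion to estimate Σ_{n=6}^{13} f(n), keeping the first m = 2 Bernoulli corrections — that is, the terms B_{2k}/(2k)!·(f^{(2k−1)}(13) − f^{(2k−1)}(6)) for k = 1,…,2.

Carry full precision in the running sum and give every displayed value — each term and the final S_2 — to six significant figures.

S_2 ≈ 17.7647

The integral term ∫_6^13 ln(x) dx = 15.5938.
Boundary: ½(f(6) + f(13)) = ½(1.79176 + 2.56495) = 2.17835.
Integral + boundary = 17.7721.
k=1: B_{2}/(2)! × [f^{(1)}(13) − f^{(1)}(6)] = 1/12 × (0.0769231 − 0.166667) = -0.00747863.
Partial sum through k=1: 17.7647.
k=2: B_{4}/(4)! × [f^{(3)}(13) − f^{(3)}(6)] = −1/720 × (0.000910332 − 0.00925926) = 1.15957e-05.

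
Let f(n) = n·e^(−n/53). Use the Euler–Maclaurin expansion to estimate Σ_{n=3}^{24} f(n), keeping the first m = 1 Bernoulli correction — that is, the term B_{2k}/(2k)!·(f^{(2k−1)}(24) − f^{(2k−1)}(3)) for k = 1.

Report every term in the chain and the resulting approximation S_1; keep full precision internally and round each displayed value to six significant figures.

∫_3^24 x·e^(−x/53) dx evaluates to 209.860.
Boundary: ½(f(3) + f(24)) = ½(2.83491 + 15.2598) = 9.04737.
Running total after boundary: 218.907.
Correction k=1: B_{2}/2! · (f^{(1)}(24) − f^{(1)}(3)) = 1/12 · (0.347905 − 0.891480) = -0.0452979.

S_1 ≈ 218.862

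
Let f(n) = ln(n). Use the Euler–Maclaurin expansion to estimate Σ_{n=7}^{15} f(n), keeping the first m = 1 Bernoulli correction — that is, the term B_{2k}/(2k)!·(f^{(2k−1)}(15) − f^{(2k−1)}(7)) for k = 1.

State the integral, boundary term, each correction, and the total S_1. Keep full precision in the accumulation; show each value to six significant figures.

∫_7^15 ln(x) dx evaluates to 18.9994.
Boundary: ½(f(7) + f(15)) = ½(1.94591 + 2.70805) = 2.32698.
Integral + boundary = 21.3264.
Order-1 term: 1/12 · (0.0666667 − 0.142857) = -0.00634921.

S_1 ≈ 21.3200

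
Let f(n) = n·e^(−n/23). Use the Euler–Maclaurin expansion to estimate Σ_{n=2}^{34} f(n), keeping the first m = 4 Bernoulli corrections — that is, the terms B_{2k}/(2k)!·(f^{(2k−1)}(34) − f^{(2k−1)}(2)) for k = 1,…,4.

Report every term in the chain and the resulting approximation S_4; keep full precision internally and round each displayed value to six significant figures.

The integral term ∫_2^34 x·e^(−x/23) dx = 228.160.
Boundary: ½(f(2) + f(34)) = ½(1.83343 + 7.75315) = 4.79329.
So far: 232.953.
Order-1 term: 1/12 · (-0.109060 − 0.837002) = -0.0788385.
After k=1: 232.874.
Order-2 term: −1/720 · (0.000655970 − 0.00504808) = 6.10016e-06.
After k=2: 232.874.
Order-3 term: 1/30240 · (2.86976e-06 − 1.60944e-05) = -4.37322e-10.
After k=3: 232.874.
Order-4 term: −1/1209600 · (8.50567e-09 − 4.28092e-08) = 2.83594e-14.

S_4 ≈ 232.874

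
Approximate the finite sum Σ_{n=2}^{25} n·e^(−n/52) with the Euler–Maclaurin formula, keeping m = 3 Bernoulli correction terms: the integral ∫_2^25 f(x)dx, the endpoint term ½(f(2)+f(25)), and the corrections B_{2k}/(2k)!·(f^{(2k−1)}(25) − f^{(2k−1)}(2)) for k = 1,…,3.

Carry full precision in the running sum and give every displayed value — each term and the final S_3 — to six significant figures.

S_3 ≈ 234.988

∫_2^25 x·e^(−x/52) dx evaluates to 226.347.
Endpoint term: (f(2) + f(25))/2 = (1.92454 + 15.4577)/2 = 8.69111.
So far: 235.038.
Order-1 term: 1/12 · (0.321044 − 0.925258) = -0.0503512.
Running total after k=1: 234.988.
Order-2 term: −1/720 · (0.000576058 − 0.00105392) = 6.63696e-07.
Running total after k=2: 234.988.
Order-3 term: 1/30240 · (3.82169e-07 − 6.52979e-07) = -8.95536e-12.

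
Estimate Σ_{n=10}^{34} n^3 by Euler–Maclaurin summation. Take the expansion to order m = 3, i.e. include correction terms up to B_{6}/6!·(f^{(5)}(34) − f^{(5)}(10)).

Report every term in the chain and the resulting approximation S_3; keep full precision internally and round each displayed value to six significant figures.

∫_10^34 x^3 dx evaluates to 331584.
Endpoint term: (f(10) + f(34))/2 = (1000.00 + 39304.0)/2 = 20152.0.
Integral + boundary = 351736.
k=1: B_{2}/(2)! × [f^{(1)}(34) − f^{(1)}(10)] = 1/12 × (3468.00 − 300.000) = 264.000.
Partial sum through k=1: 352000.
k=2: B_{4}/(4)! × [f^{(3)}(34) − f^{(3)}(10)] = −1/720 × (6.00000 − 6.00000) = 0.00000.
Partial sum through k=2: 352000.
k=3: B_{6}/(6)! × [f^{(5)}(34) − f^{(5)}(10)] = 1/30240 × (0.00000 − 0.00000) = 0.00000.

S_3 ≈ 352000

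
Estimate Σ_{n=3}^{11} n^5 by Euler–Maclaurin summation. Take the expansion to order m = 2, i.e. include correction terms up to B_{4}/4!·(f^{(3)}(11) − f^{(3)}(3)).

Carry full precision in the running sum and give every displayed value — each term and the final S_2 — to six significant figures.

∫_3^11 x^5 dx evaluates to 295139.
Boundary: ½(f(3) + f(11)) = ½(243.000 + 161051) = 80647.0.
So far: 375786.
Order-1 term: 1/12 · (73205.0 − 405.000) = 6066.67.
After k=1: 381852.
Order-2 term: −1/720 · (7260.00 − 540.000) = -9.33333.

S_2 ≈ 381843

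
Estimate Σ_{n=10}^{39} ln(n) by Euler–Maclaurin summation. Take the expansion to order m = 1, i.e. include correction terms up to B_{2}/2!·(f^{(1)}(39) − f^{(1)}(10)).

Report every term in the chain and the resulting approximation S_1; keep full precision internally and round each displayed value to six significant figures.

S_1 ≈ 93.8299

The integral term ∫_10^39 ln(x) dx = 90.8531.
Endpoint term: (f(10) + f(39))/2 = (2.30259 + 3.66356)/2 = 2.98307.
So far: 93.8361.
Order-1 term: 1/12 · (0.0256410 − 0.100000) = -0.00619658.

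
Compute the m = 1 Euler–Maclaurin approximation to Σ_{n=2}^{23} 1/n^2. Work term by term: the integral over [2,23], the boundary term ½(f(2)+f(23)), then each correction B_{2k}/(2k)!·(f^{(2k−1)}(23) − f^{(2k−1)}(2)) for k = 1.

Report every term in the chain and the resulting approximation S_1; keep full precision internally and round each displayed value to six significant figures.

The integral term ∫_2^23 1/x^2 dx = 0.456522.
½[f(2) + f(23)] = ½[0.250000 + 0.00189036] = 0.125945.
Integral + boundary = 0.582467.
k=1: B_{2}/(2)! × [f^{(1)}(23) − f^{(1)}(2)] = 1/12 × (-0.000164379 − (-0.250000)) = 0.0208196.

S_1 ≈ 0.603287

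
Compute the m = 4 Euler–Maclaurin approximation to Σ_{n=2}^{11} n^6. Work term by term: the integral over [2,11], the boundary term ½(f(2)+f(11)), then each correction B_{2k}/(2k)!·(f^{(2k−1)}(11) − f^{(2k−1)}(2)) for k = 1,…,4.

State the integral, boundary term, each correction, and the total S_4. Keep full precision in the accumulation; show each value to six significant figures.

The integral term ∫_2^11 x^6 dx = 2.78386e+06.
Boundary: ½(f(2) + f(11)) = ½(64.0000 + 1.77156e+06) = 885812.
Running total after boundary: 3.66968e+06.
k=1: B_{2}/(2)! × [f^{(1)}(11) − f^{(1)}(2)] = 1/12 × (966306 − 192.000) = 80509.5.
Partial sum through k=1: 3.75019e+06.
k=2: B_{4}/(4)! × [f^{(3)}(11) − f^{(3)}(2)] = −1/720 × (159720 − 960.000) = -220.500.
Partial sum through k=2: 3.74996e+06.
k=3: B_{6}/(6)! × [f^{(5)}(11) − f^{(5)}(2)] = 1/30240 × (7920.00 − 1440.00) = 0.214286.
Partial sum through k=3: 3.74996e+06.
k=4: B_{8}/(8)! × [f^{(7)}(11) − f^{(7)}(2)] = −1/1209600 × (0.00000 − 0.00000) = 0.00000.

S_4 ≈ 3.74996e+06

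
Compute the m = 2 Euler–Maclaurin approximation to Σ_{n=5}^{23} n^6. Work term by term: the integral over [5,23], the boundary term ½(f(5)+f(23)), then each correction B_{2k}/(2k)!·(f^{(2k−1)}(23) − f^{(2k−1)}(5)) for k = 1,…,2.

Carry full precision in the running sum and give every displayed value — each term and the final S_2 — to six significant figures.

S_2 ≈ 5.63633e+08

Integral: ∫_5^23 x^6 dx = 4.86392e+08.
½[f(5) + f(23)] = ½[15625.0 + 1.48036e+08] = 7.40258e+07.
Running total after boundary: 5.60418e+08.
Order-1 term: 1/12 · (3.86181e+07 − 18750.0) = 3.21661e+06.
After k=1: 5.63635e+08.
Order-2 term: −1/720 · (1.46004e+06 − 15000.0) = -2007.00.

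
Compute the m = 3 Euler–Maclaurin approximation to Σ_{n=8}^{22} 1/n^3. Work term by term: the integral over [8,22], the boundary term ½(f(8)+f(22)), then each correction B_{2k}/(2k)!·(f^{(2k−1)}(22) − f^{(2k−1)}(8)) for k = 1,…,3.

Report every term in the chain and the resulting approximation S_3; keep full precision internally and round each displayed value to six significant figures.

S_3 ≈ 0.00786262

The integral term ∫_8^22 1/x^3 dx = 0.00677944.
Boundary: ½(f(8) + f(22)) = ½(0.00195312 + 9.39144e-05) = 0.00102352.
Running total after boundary: 0.00780296.
Correction k=1: B_{2}/2! · (f^{(1)}(22) − f^{(1)}(8)) = 1/12 · (-1.28065e-05 − (-0.000732422)) = 5.99679e-05.
After k=1: 0.00786293.
Correction k=2: B_{4}/4! · (f^{(3)}(22) − f^{(3)}(8)) = −1/720 · (-5.29194e-07 − (-0.000228882)) = -3.17156e-07.
After k=2: 0.00786261.
Correction k=3: B_{6}/6! · (f^{(5)}(22) − f^{(5)}(8)) = 1/30240 · (-4.59218e-08 − (-0.000150204)) = 4.96554e-09.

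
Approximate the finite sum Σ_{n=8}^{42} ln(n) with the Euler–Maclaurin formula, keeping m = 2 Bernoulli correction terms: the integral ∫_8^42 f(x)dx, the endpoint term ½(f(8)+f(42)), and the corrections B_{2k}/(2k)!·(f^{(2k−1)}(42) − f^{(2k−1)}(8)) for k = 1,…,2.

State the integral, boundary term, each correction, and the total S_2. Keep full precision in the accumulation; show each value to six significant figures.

Integral: ∫_8^42 ln(x) dx = 106.347.
Boundary: ½(f(8) + f(42)) = ½(2.07944 + 3.73767) = 2.90856.
Integral + boundary = 109.255.
k=1: B_{2}/(2)! × [f^{(1)}(42) − f^{(1)}(8)] = 1/12 × (0.0238095 − 0.125000) = -0.00843254.
Partial sum through k=1: 109.247.
k=2: B_{4}/(4)! × [f^{(3)}(42) − f^{(3)}(8)] = −1/720 × (2.69949e-05 − 0.00390625) = 5.38785e-06.

S_2 ≈ 109.247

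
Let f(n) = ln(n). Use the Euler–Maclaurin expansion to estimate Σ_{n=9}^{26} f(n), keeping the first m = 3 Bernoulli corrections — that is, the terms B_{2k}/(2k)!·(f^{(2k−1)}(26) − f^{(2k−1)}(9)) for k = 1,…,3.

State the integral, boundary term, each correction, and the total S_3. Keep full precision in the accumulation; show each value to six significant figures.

The integral term ∫_9^26 ln(x) dx = 47.9355.
½[f(9) + f(26)] = ½[2.19722 + 3.25810] = 2.72766.
Running total after boundary: 50.6631.
Correction k=1: B_{2}/2! · (f^{(1)}(26) − f^{(1)}(9)) = 1/12 · (0.0384615 − 0.111111) = -0.00605413.
After k=1: 50.6571.
Correction k=2: B_{4}/4! · (f^{(3)}(26) − f^{(3)}(9)) = −1/720 · (0.000113792 − 0.00274348) = 3.65235e-06.
After k=2: 50.6571.
Correction k=3: B_{6}/6! · (f^{(5)}(26) − f^{(5)}(9)) = 1/30240 · (2.01997e-06 − 0.000406442) = -1.33737e-08.

S_3 ≈ 50.6571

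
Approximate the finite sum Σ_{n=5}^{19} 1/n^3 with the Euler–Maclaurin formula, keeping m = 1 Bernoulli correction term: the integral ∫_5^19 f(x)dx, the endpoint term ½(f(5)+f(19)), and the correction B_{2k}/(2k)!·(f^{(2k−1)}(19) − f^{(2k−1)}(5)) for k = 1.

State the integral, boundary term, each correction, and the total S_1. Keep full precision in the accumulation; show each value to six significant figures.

S_1 ≈ 0.0230859

The integral term ∫_5^19 1/x^3 dx = 0.0186150.
Endpoint term: (f(5) + f(19))/2 = (0.00800000 + 0.000145794)/2 = 0.00407290.
Integral + boundary = 0.0226879.
Order-1 term: 1/12 · (-2.30201e-05 − (-0.00480000)) = 0.000398082.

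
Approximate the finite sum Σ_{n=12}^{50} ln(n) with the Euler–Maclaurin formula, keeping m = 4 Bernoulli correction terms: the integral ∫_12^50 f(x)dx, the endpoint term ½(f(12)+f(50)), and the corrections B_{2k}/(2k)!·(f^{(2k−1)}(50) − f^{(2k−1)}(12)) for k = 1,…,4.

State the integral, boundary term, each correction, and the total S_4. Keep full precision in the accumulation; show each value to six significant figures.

∫_12^50 ln(x) dx evaluates to 127.782.
½[f(12) + f(50)] = ½[2.48491 + 3.91202] = 3.19846.
Running total after boundary: 130.981.
Correction k=1: B_{2}/2! · (f^{(1)}(50) − f^{(1)}(12)) = 1/12 · (0.0200000 − 0.0833333) = -0.00527778.
Running total after k=1: 130.975.
Correction k=2: B_{4}/4! · (f^{(3)}(50) − f^{(3)}(12)) = −1/720 · (1.60000e-05 − 0.00115741) = 1.58529e-06.
Running total after k=2: 130.975.
Correction k=3: B_{6}/6! · (f^{(5)}(50) − f^{(5)}(12)) = 1/30240 · (7.68000e-08 − 9.64506e-05) = -3.18696e-09.
Running total after k=3: 130.975.
Correction k=4: B_{8}/8! · (f^{(7)}(50) − f^{(7)}(12)) = −1/1209600 · (9.21600e-10 − 2.00939e-05) = 1.66112e-11.

S_4 ≈ 130.975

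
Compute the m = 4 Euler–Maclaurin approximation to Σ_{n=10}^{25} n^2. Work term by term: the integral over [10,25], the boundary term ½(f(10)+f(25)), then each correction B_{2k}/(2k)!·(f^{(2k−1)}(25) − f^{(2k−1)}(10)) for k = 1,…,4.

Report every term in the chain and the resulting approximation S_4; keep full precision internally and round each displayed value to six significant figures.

S_4 ≈ 5240.00

The integral term ∫_10^25 x^2 dx = 4875.00.
Boundary: ½(f(10) + f(25)) = ½(100.000 + 625.000) = 362.500.
Running total after boundary: 5237.50.
k=1: B_{2}/(2)! × [f^{(1)}(25) − f^{(1)}(10)] = 1/12 × (50.0000 − 20.0000) = 2.50000.
Running total after k=1: 5240.00.
k=2: B_{4}/(4)! × [f^{(3)}(25) − f^{(3)}(10)] = −1/720 × (0.00000 − 0.00000) = 0.00000.
Running total after k=2: 5240.00.
k=3: B_{6}/(6)! × [f^{(5)}(25) − f^{(5)}(10)] = 1/30240 × (0.00000 − 0.00000) = 0.00000.
Running total after k=3: 5240.00.
k=4: B_{8}/(8)! × [f^{(7)}(25) − f^{(7)}(10)] = −1/1209600 × (0.00000 − 0.00000) = 0.00000.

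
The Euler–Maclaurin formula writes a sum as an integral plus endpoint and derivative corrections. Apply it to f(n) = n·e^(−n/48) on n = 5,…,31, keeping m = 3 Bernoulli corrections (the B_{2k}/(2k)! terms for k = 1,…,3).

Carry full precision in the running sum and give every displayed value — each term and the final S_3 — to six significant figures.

The integral term ∫_5^31 x·e^(−x/48) dx = 304.472.
Boundary: ½(f(5) + f(31)) = ½(4.50538 + 16.2510) = 10.3782.
Integral + boundary = 314.850.
Order-1 term: 1/12 · (0.185663 − 0.807213) = -0.0517958.
Running total after k=1: 314.798.
Order-2 term: −1/720 · (0.000535640 − 0.00113254) = 8.29023e-07.
Running total after k=2: 314.798.
Order-3 term: 1/30240 · (4.29990e-07 − 8.31041e-07) = -1.32623e-11.

S_3 ≈ 314.798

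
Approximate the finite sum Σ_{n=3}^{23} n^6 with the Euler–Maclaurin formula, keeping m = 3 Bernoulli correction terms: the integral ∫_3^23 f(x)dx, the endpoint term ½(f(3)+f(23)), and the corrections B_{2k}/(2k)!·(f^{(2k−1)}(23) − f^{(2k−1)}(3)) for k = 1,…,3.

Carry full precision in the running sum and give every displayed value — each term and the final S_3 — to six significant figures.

Integral: ∫_3^23 x^6 dx = 4.86403e+08.
½[f(3) + f(23)] = ½[729.000 + 1.48036e+08] = 7.40183e+07.
So far: 5.60422e+08.
Correction k=1: B_{2}/2! · (f^{(1)}(23) − f^{(1)}(3)) = 1/12 · (3.86181e+07 − 1458.00) = 3.21805e+06.
Running total after k=1: 5.63640e+08.
Correction k=2: B_{4}/4! · (f^{(3)}(23) − f^{(3)}(3)) = −1/720 · (1.46004e+06 − 3240.00) = -2023.33.
Running total after k=2: 5.63638e+08.
Correction k=3: B_{6}/6! · (f^{(5)}(23) − f^{(5)}(3)) = 1/30240 · (16560.0 − 2160.00) = 0.476190.

S_3 ≈ 5.63638e+08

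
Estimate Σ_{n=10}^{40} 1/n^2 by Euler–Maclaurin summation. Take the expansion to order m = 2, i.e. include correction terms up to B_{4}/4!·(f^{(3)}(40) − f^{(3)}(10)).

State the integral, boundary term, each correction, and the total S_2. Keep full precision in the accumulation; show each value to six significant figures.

S_2 ≈ 0.0804762

The integral term ∫_10^40 1/x^2 dx = 0.0750000.
Boundary: ½(f(10) + f(40)) = ½(0.0100000 + 0.000625000) = 0.00531250.
Running total after boundary: 0.0803125.
Order-1 term: 1/12 · (-3.12500e-05 − (-0.00200000)) = 0.000164063.
Partial sum through k=1: 0.0804766.
Order-2 term: −1/720 · (-2.34375e-07 − (-0.000240000)) = -3.33008e-07.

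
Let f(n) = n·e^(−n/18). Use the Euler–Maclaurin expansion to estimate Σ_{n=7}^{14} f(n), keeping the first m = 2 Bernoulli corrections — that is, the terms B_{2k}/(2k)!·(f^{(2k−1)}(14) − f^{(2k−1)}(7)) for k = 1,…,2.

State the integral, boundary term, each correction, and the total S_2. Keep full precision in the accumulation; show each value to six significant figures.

S_2 ≈ 45.9473

The integral term ∫_7^14 x·e^(−x/18) dx = 40.3850.
Boundary: ½(f(7) + f(14)) = ½(4.74467 + 6.43196) = 5.58831.
Running total after boundary: 45.9733.
Correction k=1: B_{2}/2! · (f^{(1)}(14) − f^{(1)}(7)) = 1/12 · (0.102095 − 0.414217) = -0.0260102.
Partial sum through k=1: 45.9473.
Correction k=2: B_{4}/4! · (f^{(3)}(14) − f^{(3)}(7)) = −1/720 · (0.00315107 − 0.00546246) = 3.21026e-06.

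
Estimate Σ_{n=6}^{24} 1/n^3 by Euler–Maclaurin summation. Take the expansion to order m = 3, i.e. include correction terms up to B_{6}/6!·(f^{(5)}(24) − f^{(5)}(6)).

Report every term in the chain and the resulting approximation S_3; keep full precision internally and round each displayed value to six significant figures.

S_3 ≈ 0.0155622

∫_6^24 1/x^3 dx evaluates to 0.0130208.
Boundary: ½(f(6) + f(24)) = ½(0.00462963 + 7.23380e-05) = 0.00235098.
So far: 0.0153718.
Order-1 term: 1/12 · (-9.04225e-06 − (-0.00231481)) = 0.000192148.
Running total after k=1: 0.0155640.
Order-2 term: −1/720 · (-3.13967e-07 − (-0.00128601)) = -1.78569e-06.
Running total after k=2: 0.0155622.
Order-3 term: 1/30240 · (-2.28934e-08 − (-0.00150034)) = 4.96138e-08.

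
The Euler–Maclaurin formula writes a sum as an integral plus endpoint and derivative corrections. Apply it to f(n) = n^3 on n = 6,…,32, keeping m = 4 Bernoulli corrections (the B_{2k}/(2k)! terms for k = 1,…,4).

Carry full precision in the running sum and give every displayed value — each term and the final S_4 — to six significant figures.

S_4 ≈ 278559

The integral term ∫_6^32 x^3 dx = 261820.
Boundary: ½(f(6) + f(32)) = ½(216.000 + 32768.0) = 16492.0.
Running total after boundary: 278312.
Correction k=1: B_{2}/2! · (f^{(1)}(32) − f^{(1)}(6)) = 1/12 · (3072.00 − 108.000) = 247.000.
Partial sum through k=1: 278559.
Correction k=2: B_{4}/4! · (f^{(3)}(32) − f^{(3)}(6)) = −1/720 · (6.00000 − 6.00000) = 0.00000.
Partial sum through k=2: 278559.
Correction k=3: B_{6}/6! · (f^{(5)}(32) − f^{(5)}(6)) = 1/30240 · (0.00000 − 0.00000) = 0.00000.
Partial sum through k=3: 278559.
Correction k=4: B_{8}/8! · (f^{(7)}(32) − f^{(7)}(6)) = −1/1209600 · (0.00000 − 0.00000) = 0.00000.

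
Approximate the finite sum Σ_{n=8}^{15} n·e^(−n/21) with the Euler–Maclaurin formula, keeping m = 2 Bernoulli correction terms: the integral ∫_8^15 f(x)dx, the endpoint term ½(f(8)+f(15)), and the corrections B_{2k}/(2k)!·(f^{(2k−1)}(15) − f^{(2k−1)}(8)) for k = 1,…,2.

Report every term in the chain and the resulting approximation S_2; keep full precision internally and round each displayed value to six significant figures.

Integral: ∫_8^15 x·e^(−x/21) dx = 45.9817.
Endpoint term: (f(8) + f(15))/2 = (5.46568 + 7.34312)/2 = 6.40440.
Running total after boundary: 52.3861.
Order-1 term: 1/12 · (0.139869 − 0.422940) = -0.0235892.
After k=1: 52.3625.
Order-2 term: −1/720 · (0.00253731 − 0.00405751) = 2.11139e-06.

S_2 ≈ 52.3625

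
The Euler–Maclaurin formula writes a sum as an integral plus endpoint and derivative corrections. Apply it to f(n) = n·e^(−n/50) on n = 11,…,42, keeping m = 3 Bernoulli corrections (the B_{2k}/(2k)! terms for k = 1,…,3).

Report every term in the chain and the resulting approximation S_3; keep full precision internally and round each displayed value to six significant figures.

S_3 ≈ 475.247

The integral term ∫_11^42 x·e^(−x/50) dx = 461.814.
Boundary: ½(f(11) + f(42)) = ½(8.82771 + 18.1318) = 13.4798.
Integral + boundary = 475.294.
Correction k=1: B_{2}/2! · (f^{(1)}(42) − f^{(1)}(11)) = 1/12 · (0.0690737 − 0.625965) = -0.0464076.
Partial sum through k=1: 475.247.
Correction k=2: B_{4}/4! · (f^{(3)}(42) − f^{(3)}(11)) = −1/720 · (0.000372998 − 0.000892401) = 7.21393e-07.
Partial sum through k=2: 475.247.
Correction k=3: B_{6}/6! · (f^{(5)}(42) − f^{(5)}(11)) = 1/30240 · (2.87347e-07 − 6.13766e-07) = -1.07943e-11.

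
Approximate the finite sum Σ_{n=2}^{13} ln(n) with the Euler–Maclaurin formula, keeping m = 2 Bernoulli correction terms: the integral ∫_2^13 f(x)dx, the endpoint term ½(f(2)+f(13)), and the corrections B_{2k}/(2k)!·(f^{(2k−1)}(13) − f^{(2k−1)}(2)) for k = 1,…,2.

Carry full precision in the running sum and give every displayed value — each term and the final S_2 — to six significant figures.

S_2 ≈ 22.5522

Integral: ∫_2^13 ln(x) dx = 20.9580.
Boundary: ½(f(2) + f(13)) = ½(0.693147 + 2.56495) = 1.62905.
Running total after boundary: 22.5871.
Correction k=1: B_{2}/2! · (f^{(1)}(13) − f^{(1)}(2)) = 1/12 · (0.0769231 − 0.500000) = -0.0352564.
Running total after k=1: 22.5518.
Correction k=2: B_{4}/4! · (f^{(3)}(13) − f^{(3)}(2)) = −1/720 · (0.000910332 − 0.250000) = 0.000345958.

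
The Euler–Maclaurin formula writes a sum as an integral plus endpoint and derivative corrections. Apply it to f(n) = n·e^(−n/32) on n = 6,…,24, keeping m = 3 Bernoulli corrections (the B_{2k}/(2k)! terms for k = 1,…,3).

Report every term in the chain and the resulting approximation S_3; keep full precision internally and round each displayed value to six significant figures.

S_3 ≈ 169.728

Integral: ∫_6^24 x·e^(−x/32) dx = 161.619.
Boundary: ½(f(6) + f(24)) = ½(4.97417 + 11.3368) = 8.15549.
Running total after boundary: 169.774.
k=1: B_{2}/(2)! × [f^{(1)}(24) − f^{(1)}(6)] = 1/12 × (0.118092 − 0.673586) = -0.0462912.
Running total after k=1: 169.728.
k=2: B_{4}/(4)! × [f^{(3)}(24) − f^{(3)}(6)] = −1/720 × (0.00103791 − 0.00227700) = 1.72095e-06.
Running total after k=2: 169.728.
k=3: B_{6}/(6)! × [f^{(5)}(24) − f^{(5)}(6)] = 1/30240 × (1.91456e-06 − 3.80488e-06) = -6.25106e-11.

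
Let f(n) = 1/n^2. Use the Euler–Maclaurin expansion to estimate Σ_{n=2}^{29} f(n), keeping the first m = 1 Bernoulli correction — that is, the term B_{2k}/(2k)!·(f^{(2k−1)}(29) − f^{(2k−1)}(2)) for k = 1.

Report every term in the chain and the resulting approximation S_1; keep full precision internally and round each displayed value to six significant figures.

∫_2^29 1/x^2 dx evaluates to 0.465517.
Boundary: ½(f(2) + f(29)) = ½(0.250000 + 0.00118906) = 0.125595.
So far: 0.591112.
k=1: B_{2}/(2)! × [f^{(1)}(29) − f^{(1)}(2)] = 1/12 × (-8.20042e-05 − (-0.250000)) = 0.0208265.

S_1 ≈ 0.611938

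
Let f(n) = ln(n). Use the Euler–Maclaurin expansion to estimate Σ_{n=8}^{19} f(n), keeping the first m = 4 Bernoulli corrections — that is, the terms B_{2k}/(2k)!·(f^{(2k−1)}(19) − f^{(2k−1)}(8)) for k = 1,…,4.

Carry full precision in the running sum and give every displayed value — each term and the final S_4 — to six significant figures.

S_4 ≈ 30.8147

Integral: ∫_8^19 ln(x) dx = 28.3088.
½[f(8) + f(19)] = ½[2.07944 + 2.94444] = 2.51194.
Integral + boundary = 30.8207.
Order-1 term: 1/12 · (0.0526316 − 0.125000) = -0.00603070.
Partial sum through k=1: 30.8147.
Order-2 term: −1/720 · (0.000291588 − 0.00390625) = 5.02036e-06.
Partial sum through k=2: 30.8147.
Order-3 term: 1/30240 · (9.69267e-06 − 0.000732422) = -2.38998e-08.
Partial sum through k=3: 30.8147.
Order-4 term: −1/1209600 · (8.05485e-07 − 0.000343323) = 2.83166e-10.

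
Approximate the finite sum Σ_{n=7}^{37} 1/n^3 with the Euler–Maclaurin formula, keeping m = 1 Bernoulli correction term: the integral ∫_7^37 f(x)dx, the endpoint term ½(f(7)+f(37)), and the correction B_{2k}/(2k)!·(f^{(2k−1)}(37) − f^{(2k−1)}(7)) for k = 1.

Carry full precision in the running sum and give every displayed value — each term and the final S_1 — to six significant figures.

∫_7^37 1/x^3 dx evaluates to 0.00983885.
Boundary: ½(f(7) + f(37)) = ½(0.00291545 + 1.97422e-05) = 0.00146760.
Running total after boundary: 0.0113064.
Correction k=1: B_{2}/2! · (f^{(1)}(37) − f^{(1)}(7)) = 1/12 · (-1.60072e-06 − (-0.00124948)) = 0.000103990.

S_1 ≈ 0.0114104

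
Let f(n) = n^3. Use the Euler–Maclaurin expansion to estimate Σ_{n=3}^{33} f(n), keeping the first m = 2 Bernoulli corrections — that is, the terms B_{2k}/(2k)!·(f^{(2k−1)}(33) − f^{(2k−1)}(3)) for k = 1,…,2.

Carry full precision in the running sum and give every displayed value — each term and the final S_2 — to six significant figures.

S_2 ≈ 314712

∫_3^33 x^3 dx evaluates to 296460.
Endpoint term: (f(3) + f(33))/2 = (27.0000 + 35937.0)/2 = 17982.0.
Integral + boundary = 314442.
Correction k=1: B_{2}/2! · (f^{(1)}(33) − f^{(1)}(3)) = 1/12 · (3267.00 − 27.0000) = 270.000.
After k=1: 314712.
Correction k=2: B_{4}/4! · (f^{(3)}(33) − f^{(3)}(3)) = −1/720 · (6.00000 − 6.00000) = 0.00000.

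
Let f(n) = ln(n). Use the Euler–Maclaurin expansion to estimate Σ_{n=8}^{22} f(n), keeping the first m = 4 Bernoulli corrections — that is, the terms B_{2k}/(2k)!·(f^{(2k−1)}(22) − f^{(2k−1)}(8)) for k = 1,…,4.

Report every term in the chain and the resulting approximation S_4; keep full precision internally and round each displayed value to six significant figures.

S_4 ≈ 39.9460

∫_8^22 ln(x) dx evaluates to 37.3674.
Endpoint term: (f(8) + f(22))/2 = (2.07944 + 3.09104)/2 = 2.58524.
Running total after boundary: 39.9526.
Order-1 term: 1/12 · (0.0454545 − 0.125000) = -0.00662879.
After k=1: 39.9460.
Order-2 term: −1/720 · (0.000187829 − 0.00390625) = 5.16447e-06.
After k=2: 39.9460.
Order-3 term: 1/30240 · (4.65691e-06 − 0.000732422) = -2.40663e-08.
After k=3: 39.9460.
Order-4 term: −1/1209600 · (2.88651e-07 − 0.000343323) = 2.83593e-10.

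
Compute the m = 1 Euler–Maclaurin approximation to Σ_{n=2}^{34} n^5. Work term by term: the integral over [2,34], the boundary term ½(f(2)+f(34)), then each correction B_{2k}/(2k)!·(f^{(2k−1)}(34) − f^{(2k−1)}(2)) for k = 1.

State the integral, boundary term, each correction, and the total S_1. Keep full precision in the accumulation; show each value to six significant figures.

S_1 ≈ 2.80742e+08

Integral: ∫_2^34 x^5 dx = 2.57467e+08.
Boundary: ½(f(2) + f(34)) = ½(32.0000 + 4.54354e+07) = 2.27177e+07.
Running total after boundary: 2.80185e+08.
Order-1 term: 1/12 · (6.68168e+06 − 80.0000) = 556800.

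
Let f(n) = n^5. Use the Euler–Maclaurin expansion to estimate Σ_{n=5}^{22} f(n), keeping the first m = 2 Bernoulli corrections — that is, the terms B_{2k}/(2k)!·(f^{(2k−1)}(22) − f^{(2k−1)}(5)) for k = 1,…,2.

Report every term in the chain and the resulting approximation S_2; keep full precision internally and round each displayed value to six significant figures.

∫_5^22 x^5 dx evaluates to 1.88940e+07.
Endpoint term: (f(5) + f(22))/2 = (3125.00 + 5.15363e+06)/2 = 2.57838e+06.
Integral + boundary = 2.14724e+07.
k=1: B_{2}/(2)! × [f^{(1)}(22) − f^{(1)}(5)] = 1/12 × (1.17128e+06 − 3125.00) = 97346.2.
Partial sum through k=1: 2.15698e+07.
k=2: B_{4}/(4)! × [f^{(3)}(22) − f^{(3)}(5)] = −1/720 × (29040.0 − 1500.00) = -38.2500.

S_2 ≈ 2.15697e+07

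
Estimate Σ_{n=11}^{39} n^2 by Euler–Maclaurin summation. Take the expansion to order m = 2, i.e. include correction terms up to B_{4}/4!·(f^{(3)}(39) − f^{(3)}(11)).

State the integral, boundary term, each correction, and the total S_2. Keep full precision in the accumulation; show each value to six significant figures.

S_2 ≈ 20155.0

∫_11^39 x^2 dx evaluates to 19329.3.
Boundary: ½(f(11) + f(39)) = ½(121.000 + 1521.00) = 821.000.
Integral + boundary = 20150.3.
Correction k=1: B_{2}/2! · (f^{(1)}(39) − f^{(1)}(11)) = 1/12 · (78.0000 − 22.0000) = 4.66667.
Partial sum through k=1: 20155.0.
Correction k=2: B_{4}/4! · (f^{(3)}(39) − f^{(3)}(11)) = −1/720 · (0.00000 − 0.00000) = 0.00000.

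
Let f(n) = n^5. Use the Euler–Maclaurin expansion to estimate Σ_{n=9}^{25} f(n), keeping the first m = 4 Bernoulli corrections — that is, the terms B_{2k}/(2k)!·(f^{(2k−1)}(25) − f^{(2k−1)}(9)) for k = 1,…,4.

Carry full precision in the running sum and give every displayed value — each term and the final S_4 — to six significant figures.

The integral term ∫_9^25 x^5 dx = 4.06015e+07.
Endpoint term: (f(9) + f(25))/2 = (59049.0 + 9.76562e+06)/2 = 4.91234e+06.
Running total after boundary: 4.55139e+07.
Correction k=1: B_{2}/2! · (f^{(1)}(25) − f^{(1)}(9)) = 1/12 · (1.95312e+06 − 32805.0) = 160027.
Partial sum through k=1: 4.56739e+07.
Correction k=2: B_{4}/4! · (f^{(3)}(25) − f^{(3)}(9)) = −1/720 · (37500.0 − 4860.00) = -45.3333.
Partial sum through k=2: 4.56738e+07.
Correction k=3: B_{6}/6! · (f^{(5)}(25) − f^{(5)}(9)) = 1/30240 · (120.000 − 120.000) = 0.00000.
Partial sum through k=3: 4.56738e+07.
Correction k=4: B_{8}/8! · (f^{(7)}(25) − f^{(7)}(9)) = −1/1209600 · (0.00000 − 0.00000) = 0.00000.

S_4 ≈ 4.56738e+07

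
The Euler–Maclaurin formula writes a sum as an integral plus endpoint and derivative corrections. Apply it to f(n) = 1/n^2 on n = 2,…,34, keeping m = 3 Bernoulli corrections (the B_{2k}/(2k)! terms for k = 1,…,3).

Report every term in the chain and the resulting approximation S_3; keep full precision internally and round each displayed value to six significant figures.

∫_2^34 1/x^2 dx evaluates to 0.470588.
Endpoint term: (f(2) + f(34))/2 = (0.250000 + 0.000865052)/2 = 0.125433.
So far: 0.596021.
k=1: B_{2}/(2)! × [f^{(1)}(34) − f^{(1)}(2)] = 1/12 × (-5.08854e-05 − (-0.250000)) = 0.0208291.
Partial sum through k=1: 0.616850.
k=2: B_{4}/(4)! × [f^{(3)}(34) − f^{(3)}(2)] = −1/720 × (-5.28222e-07 − (-0.750000)) = -0.00104167.
Partial sum through k=2: 0.615808.
k=3: B_{6}/(6)! × [f^{(5)}(34) − f^{(5)}(2)] = 1/30240 × (-1.37082e-08 − (-5.62500)) = 0.000186012.

S_3 ≈ 0.615994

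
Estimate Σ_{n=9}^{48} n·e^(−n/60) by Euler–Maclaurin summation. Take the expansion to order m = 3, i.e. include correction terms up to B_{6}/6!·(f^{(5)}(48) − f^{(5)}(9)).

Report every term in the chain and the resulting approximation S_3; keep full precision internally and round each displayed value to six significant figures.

S_3 ≈ 666.283

The integral term ∫_9^48 x·e^(−x/60) dx = 651.679.
Endpoint term: (f(9) + f(48))/2 = (7.74637 + 21.5678)/2 = 14.6571.
So far: 666.336.
Correction k=1: B_{2}/2! · (f^{(1)}(48) − f^{(1)}(9)) = 1/12 · (0.0898658 − 0.731602) = -0.0534780.
After k=1: 666.283.
Correction k=2: B_{4}/4! · (f^{(3)}(48) − f^{(3)}(9)) = −1/720 · (0.000274590 − 0.000681394) = 5.65005e-07.
After k=2: 666.283.
Correction k=3: B_{6}/6! · (f^{(5)}(48) − f^{(5)}(9)) = 1/30240 · (1.45616e-07 − 3.22101e-07) = -5.83616e-12.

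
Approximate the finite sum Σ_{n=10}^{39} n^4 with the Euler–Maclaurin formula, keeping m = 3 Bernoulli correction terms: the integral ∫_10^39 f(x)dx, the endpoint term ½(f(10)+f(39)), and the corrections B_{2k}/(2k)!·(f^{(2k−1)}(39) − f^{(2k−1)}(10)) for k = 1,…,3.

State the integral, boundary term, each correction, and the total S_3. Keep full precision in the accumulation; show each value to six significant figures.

Integral: ∫_10^39 x^4 dx = 1.80248e+07.
½[f(10) + f(39)] = ½[10000.0 + 2.31344e+06] = 1.16172e+06.
So far: 1.91866e+07.
k=1: B_{2}/(2)! × [f^{(1)}(39) − f^{(1)}(10)] = 1/12 × (237276 − 4000.00) = 19439.7.
Partial sum through k=1: 1.92060e+07.
k=2: B_{4}/(4)! × [f^{(3)}(39) − f^{(3)}(10)] = −1/720 × (936.000 − 240.000) = -0.966667.
Partial sum through k=2: 1.92060e+07.
k=3: B_{6}/(6)! × [f^{(5)}(39) − f^{(5)}(10)] = 1/30240 × (0.00000 − 0.00000) = 0.00000.

S_3 ≈ 1.92060e+07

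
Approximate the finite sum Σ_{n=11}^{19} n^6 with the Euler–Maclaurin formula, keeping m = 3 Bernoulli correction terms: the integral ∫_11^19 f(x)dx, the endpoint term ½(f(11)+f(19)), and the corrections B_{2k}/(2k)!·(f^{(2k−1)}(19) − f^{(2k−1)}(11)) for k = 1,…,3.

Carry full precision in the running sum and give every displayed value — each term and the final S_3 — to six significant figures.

S_3 ≈ 1.50477e+08

∫_11^19 x^6 dx evaluates to 1.24912e+08.
Boundary: ½(f(11) + f(19)) = ½(1.77156e+06 + 4.70459e+07) = 2.44087e+07.
So far: 1.49321e+08.
Order-1 term: 1/12 · (1.48566e+07 − 966306) = 1.15752e+06.
Partial sum through k=1: 1.50478e+08.
Order-2 term: −1/720 · (823080 − 159720) = -921.333.
Partial sum through k=2: 1.50477e+08.
Order-3 term: 1/30240 · (13680.0 − 7920.00) = 0.190476.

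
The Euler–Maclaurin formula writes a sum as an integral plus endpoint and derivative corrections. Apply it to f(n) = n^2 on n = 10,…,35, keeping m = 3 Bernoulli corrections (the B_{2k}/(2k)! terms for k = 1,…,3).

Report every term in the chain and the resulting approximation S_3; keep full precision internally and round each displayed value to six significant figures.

∫_10^35 x^2 dx evaluates to 13958.3.
Boundary: ½(f(10) + f(35)) = ½(100.000 + 1225.00) = 662.500.
Integral + boundary = 14620.8.
Order-1 term: 1/12 · (70.0000 − 20.0000) = 4.16667.
Running total after k=1: 14625.0.
Order-2 term: −1/720 · (0.00000 − 0.00000) = 0.00000.
Running total after k=2: 14625.0.
Order-3 term: 1/30240 · (0.00000 − 0.00000) = 0.00000.

S_3 ≈ 14625.0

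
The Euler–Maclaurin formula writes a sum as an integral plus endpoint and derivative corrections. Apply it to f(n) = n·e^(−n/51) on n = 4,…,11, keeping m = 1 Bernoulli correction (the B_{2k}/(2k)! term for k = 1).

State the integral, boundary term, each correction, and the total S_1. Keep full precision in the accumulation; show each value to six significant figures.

∫_4^11 x·e^(−x/51) dx evaluates to 44.8718.
½[f(4) + f(11)] = ½[3.69826 + 8.86587] = 6.28207.
Running total after boundary: 51.1539.
Order-1 term: 1/12 · (0.632148 − 0.852051) = -0.0183253.

S_1 ≈ 51.1356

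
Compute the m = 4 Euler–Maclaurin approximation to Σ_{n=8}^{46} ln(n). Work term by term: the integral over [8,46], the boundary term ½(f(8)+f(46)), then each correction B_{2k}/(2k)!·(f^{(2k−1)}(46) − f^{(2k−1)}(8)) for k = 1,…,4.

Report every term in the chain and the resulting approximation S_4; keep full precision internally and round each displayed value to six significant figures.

S_4 ≈ 124.427

Integral: ∫_8^46 ln(x) dx = 121.482.
Boundary: ½(f(8) + f(46)) = ½(2.07944 + 3.82864) = 2.95404.
So far: 124.436.
Order-1 term: 1/12 · (0.0217391 − 0.125000) = -0.00860507.
After k=1: 124.427.
Order-2 term: −1/720 · (2.05474e-05 − 0.00390625) = 5.39681e-06.
After k=2: 124.427.
Order-3 term: 1/30240 · (1.16526e-07 − 0.000732422) = -2.42164e-08.
After k=3: 124.427.
Order-4 term: −1/1209600 · (1.65207e-09 − 0.000343323) = 2.83830e-10.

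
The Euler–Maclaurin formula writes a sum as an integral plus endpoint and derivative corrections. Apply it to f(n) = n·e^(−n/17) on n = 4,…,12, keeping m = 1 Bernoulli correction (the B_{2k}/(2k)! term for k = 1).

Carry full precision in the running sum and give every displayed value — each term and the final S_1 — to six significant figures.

S_1 ≈ 43.2746

∫_4^12 x·e^(−x/17) dx evaluates to 38.7701.
Endpoint term: (f(4) + f(12))/2 = (3.16135 + 5.92407)/2 = 4.54271.
So far: 43.3128.
Order-1 term: 1/12 · (0.145198 − 0.604376) = -0.0382649.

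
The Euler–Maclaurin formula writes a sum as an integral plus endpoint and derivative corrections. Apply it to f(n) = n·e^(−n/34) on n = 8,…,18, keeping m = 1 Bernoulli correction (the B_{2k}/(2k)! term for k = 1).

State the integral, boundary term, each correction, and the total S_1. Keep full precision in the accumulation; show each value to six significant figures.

S_1 ≈ 95.7719

Integral: ∫_8^18 x·e^(−x/34) dx = 87.3373.
Endpoint term: (f(8) + f(18))/2 = (6.32271 + 10.6011)/2 = 8.46192.
So far: 95.7992.
k=1: B_{2}/(2)! × [f^{(1)}(18) − f^{(1)}(8)] = 1/12 × (0.277154 − 0.604376) = -0.0272686.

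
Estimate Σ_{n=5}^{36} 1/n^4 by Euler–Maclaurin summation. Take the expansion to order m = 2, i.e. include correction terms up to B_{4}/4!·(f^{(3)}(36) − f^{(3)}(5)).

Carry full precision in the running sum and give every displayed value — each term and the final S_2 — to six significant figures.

Integral: ∫_5^36 1/x^4 dx = 0.00265952.
Endpoint term: (f(5) + f(36))/2 = (0.00160000 + 5.95374e-07)/2 = 0.000800298.
Running total after boundary: 0.00345982.
k=1: B_{2}/(2)! × [f^{(1)}(36) − f^{(1)}(5)] = 1/12 × (-6.61527e-08 − (-0.00128000)) = 0.000106661.
Partial sum through k=1: 0.00356648.
k=2: B_{4}/(4)! × [f^{(3)}(36) − f^{(3)}(5)] = −1/720 × (-1.53131e-09 − (-0.00153600)) = -2.13333e-06.

S_2 ≈ 0.00356435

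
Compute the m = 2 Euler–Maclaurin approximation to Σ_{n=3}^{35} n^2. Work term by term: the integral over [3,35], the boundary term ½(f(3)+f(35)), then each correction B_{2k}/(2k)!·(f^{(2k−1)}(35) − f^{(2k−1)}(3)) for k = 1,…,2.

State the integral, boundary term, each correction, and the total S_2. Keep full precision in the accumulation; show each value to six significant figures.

S_2 ≈ 14905.0

∫_3^35 x^2 dx evaluates to 14282.7.
Endpoint term: (f(3) + f(35))/2 = (9.00000 + 1225.00)/2 = 617.000.
So far: 14899.7.
Correction k=1: B_{2}/2! · (f^{(1)}(35) − f^{(1)}(3)) = 1/12 · (70.0000 − 6.00000) = 5.33333.
Partial sum through k=1: 14905.0.
Correction k=2: B_{4}/4! · (f^{(3)}(35) − f^{(3)}(3)) = −1/720 · (0.00000 − 0.00000) = 0.00000.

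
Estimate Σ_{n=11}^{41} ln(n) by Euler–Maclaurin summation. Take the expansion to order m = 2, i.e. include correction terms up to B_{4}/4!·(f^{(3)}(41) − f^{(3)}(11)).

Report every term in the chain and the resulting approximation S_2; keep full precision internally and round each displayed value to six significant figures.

Integral: ∫_11^41 ln(x) dx = 95.8796.
½[f(11) + f(41)] = ½[2.39790 + 3.71357] = 3.05573.
Integral + boundary = 98.9353.
k=1: B_{2}/(2)! × [f^{(1)}(41) − f^{(1)}(11)] = 1/12 × (0.0243902 − 0.0909091) = -0.00554324.
Running total after k=1: 98.9298.
k=2: B_{4}/(4)! × [f^{(3)}(41) − f^{(3)}(11)] = −1/720 × (2.90187e-05 − 0.00150263) = 2.04668e-06.

S_2 ≈ 98.9298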